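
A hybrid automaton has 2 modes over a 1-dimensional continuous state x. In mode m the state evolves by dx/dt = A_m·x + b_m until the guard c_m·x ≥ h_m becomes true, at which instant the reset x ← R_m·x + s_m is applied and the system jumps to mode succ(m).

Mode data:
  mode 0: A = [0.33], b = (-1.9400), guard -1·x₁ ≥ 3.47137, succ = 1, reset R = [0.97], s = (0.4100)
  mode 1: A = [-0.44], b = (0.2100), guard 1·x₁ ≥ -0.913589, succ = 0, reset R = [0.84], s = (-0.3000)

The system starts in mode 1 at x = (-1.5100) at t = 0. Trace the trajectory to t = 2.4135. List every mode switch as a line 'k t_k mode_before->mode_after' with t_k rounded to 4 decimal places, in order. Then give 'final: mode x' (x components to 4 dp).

Mode 1: guard c·x = -0.9136 hit at Δt = 0.8110 (t = 0.8110), x⁻ = (-0.9136) → reset → x⁺ = (-1.0674), jump to mode 0
Mode 0: guard c·x = 3.4714 hit at Δt = 0.9006 (t = 1.7116), x⁻ = (-3.4714) → reset → x⁺ = (-2.9572), jump to mode 1
Mode 1: flow for 0.7019 to horizon, guard not reached → x = (-2.0447)

1 0.8110 1->0
2 1.7116 0->1
final: 1 -2.0447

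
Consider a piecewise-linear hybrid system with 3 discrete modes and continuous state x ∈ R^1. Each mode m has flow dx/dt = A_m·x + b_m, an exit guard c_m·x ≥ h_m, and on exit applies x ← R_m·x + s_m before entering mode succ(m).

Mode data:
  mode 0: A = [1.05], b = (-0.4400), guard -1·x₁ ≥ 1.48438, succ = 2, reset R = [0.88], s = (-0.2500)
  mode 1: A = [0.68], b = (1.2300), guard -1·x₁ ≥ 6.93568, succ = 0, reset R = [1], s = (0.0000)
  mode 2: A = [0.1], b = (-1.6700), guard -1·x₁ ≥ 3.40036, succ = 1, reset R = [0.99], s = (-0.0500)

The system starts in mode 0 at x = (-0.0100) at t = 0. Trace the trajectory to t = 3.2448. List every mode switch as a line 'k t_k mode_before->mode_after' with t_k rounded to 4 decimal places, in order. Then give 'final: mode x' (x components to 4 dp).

1 1.4189 0->2
2 2.3812 2->1
final: 1 -4.7008

Mode 0: guard c·x = 1.4844 hit at Δt = 1.4189 (t = 1.4189), x⁻ = (-1.4844) → reset → x⁺ = (-1.5563), jump to mode 2
Mode 2: guard c·x = 3.4004 hit at Δt = 0.9623 (t = 2.3812), x⁻ = (-3.4004) → reset → x⁺ = (-3.4164), jump to mode 1
Mode 1: flow for 0.8636 to horizon, guard not reached → x = (-4.7008)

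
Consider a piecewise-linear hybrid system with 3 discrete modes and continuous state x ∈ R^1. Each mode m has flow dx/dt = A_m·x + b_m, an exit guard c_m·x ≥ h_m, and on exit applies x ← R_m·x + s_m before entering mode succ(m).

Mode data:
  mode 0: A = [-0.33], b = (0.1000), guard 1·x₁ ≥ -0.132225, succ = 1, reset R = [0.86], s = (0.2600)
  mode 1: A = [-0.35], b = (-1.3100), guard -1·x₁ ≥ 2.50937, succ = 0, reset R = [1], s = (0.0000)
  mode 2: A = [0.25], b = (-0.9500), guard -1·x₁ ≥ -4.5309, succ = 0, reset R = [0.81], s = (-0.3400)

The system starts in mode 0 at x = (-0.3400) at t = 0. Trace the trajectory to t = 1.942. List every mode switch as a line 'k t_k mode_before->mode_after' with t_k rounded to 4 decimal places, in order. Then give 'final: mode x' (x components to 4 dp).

Mode 0: guard c·x = -0.1322 hit at Δt = 1.1826 (t = 1.1826), x⁻ = (-0.1322) → reset → x⁺ = (0.1463), jump to mode 1
Mode 1: flow for 0.7594 to horizon, guard not reached → x = (-0.7614)

1 1.1826 0->1
final: 1 -0.7614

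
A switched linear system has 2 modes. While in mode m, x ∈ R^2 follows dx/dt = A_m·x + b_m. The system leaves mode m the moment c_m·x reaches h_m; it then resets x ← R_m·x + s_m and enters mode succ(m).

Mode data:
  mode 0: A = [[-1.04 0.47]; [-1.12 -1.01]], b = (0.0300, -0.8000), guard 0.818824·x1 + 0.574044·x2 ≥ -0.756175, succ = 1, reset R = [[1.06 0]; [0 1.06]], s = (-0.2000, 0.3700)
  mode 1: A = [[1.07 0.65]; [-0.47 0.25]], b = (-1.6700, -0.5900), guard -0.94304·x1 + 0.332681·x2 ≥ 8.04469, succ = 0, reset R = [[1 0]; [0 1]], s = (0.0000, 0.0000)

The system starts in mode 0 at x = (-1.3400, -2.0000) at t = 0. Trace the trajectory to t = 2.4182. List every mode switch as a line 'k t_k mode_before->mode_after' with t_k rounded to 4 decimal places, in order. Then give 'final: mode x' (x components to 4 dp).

1 1.2304 0->1
final: 1 -6.8943 1.1291

Mode 0: guard c·x = -0.7562 hit at Δt = 1.2304 (t = 1.2304), x⁻ = (-0.6208, -0.4318) → reset → x⁺ = (-0.8580, -0.0877), jump to mode 1
Mode 1: flow for 1.1878 to horizon, guard not reached → x = (-6.8943, 1.1291)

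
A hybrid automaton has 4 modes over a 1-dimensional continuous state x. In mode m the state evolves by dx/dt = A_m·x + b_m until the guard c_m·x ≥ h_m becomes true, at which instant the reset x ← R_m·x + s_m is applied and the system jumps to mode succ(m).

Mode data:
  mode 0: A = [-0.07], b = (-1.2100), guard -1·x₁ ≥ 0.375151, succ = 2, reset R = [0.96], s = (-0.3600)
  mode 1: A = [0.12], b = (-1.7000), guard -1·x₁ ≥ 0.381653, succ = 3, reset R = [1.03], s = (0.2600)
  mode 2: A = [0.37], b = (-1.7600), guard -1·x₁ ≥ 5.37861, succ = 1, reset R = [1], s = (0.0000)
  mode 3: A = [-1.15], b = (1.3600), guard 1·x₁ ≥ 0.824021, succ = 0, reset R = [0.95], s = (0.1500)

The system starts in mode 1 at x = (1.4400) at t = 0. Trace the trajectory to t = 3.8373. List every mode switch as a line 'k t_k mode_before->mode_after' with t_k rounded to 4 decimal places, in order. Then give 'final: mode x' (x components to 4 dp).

Mode 1: guard c·x = 0.3817 hit at Δt = 1.1148 (t = 1.1148), x⁻ = (-0.3817) → reset → x⁺ = (-0.1331), jump to mode 3
Mode 3: guard c·x = 0.8240 hit at Δt = 1.1304 (t = 2.2452), x⁻ = (0.8240) → reset → x⁺ = (0.9328), jump to mode 0
Mode 0: guard c·x = 0.3752 hit at Δt = 1.0643 (t = 3.3095), x⁻ = (-0.3752) → reset → x⁺ = (-0.7201), jump to mode 2
Mode 2: flow for 0.5278 to horizon, guard not reached → x = (-1.9013)

1 1.1148 1->3
2 2.2452 3->0
3 3.3095 0->2
final: 2 -1.9013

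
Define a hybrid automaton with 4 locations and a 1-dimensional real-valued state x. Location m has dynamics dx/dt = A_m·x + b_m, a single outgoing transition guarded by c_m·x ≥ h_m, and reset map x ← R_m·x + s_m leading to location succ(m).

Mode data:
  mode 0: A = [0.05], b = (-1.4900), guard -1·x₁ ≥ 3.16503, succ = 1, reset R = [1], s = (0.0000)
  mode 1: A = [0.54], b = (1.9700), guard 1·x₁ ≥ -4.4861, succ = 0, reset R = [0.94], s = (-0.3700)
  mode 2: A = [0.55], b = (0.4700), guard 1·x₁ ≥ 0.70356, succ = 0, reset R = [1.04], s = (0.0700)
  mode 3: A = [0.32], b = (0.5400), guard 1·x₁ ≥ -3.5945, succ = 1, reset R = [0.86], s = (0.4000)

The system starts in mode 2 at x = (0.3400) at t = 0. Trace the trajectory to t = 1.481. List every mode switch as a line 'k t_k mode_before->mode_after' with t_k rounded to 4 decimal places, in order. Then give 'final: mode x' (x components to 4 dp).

1 0.4831 2->0
final: 0 -0.6819

Mode 2: guard c·x = 0.7036 hit at Δt = 0.4831 (t = 0.4831), x⁻ = (0.7036) → reset → x⁺ = (0.8017), jump to mode 0
Mode 0: flow for 0.9979 to horizon, guard not reached → x = (-0.6819)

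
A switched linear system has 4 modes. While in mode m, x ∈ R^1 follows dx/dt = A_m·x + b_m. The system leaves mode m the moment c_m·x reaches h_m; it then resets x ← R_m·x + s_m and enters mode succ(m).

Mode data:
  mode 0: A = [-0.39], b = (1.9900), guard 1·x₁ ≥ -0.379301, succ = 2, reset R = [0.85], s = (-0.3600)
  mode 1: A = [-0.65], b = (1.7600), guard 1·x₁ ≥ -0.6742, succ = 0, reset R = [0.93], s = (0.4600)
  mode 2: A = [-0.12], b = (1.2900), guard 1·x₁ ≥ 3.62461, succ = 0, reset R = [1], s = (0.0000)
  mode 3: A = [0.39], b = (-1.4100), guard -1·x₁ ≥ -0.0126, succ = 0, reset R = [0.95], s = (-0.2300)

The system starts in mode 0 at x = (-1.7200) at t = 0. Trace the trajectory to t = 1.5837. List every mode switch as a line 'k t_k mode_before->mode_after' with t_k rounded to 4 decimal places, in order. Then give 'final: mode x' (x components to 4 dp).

1 0.5610 0->2
final: 2 0.6379

Mode 0: guard c·x = -0.3793 hit at Δt = 0.5610 (t = 0.5610), x⁻ = (-0.3793) → reset → x⁺ = (-0.6824), jump to mode 2
Mode 2: flow for 1.0227 to horizon, guard not reached → x = (0.6379)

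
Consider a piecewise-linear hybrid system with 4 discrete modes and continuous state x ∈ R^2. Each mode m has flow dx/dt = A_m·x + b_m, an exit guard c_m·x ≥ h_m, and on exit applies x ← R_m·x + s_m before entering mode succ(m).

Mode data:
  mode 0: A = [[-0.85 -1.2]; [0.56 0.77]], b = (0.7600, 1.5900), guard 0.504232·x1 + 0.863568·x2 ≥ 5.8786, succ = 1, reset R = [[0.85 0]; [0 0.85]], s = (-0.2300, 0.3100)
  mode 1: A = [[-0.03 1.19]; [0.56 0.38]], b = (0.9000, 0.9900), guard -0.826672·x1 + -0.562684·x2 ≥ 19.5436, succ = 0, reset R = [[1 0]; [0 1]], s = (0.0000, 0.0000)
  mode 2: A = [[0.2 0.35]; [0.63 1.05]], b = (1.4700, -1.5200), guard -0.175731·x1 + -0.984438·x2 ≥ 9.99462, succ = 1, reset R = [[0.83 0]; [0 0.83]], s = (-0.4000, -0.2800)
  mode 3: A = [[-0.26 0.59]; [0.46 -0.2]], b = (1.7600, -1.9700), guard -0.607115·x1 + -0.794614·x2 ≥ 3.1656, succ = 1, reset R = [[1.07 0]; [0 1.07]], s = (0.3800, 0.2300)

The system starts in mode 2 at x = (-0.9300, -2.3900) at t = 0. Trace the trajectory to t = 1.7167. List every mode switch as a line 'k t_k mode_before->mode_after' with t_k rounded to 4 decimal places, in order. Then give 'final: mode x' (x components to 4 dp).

Mode 2: guard c·x = 9.9946 hit at Δt = 0.9423 (t = 0.9423), x⁻ = (-1.5528, -9.8754) → reset → x⁺ = (-1.6888, -8.4766), jump to mode 1
Mode 1: flow for 0.7744 to horizon, guard not reached → x = (-10.4820, -13.2715)

1 0.9423 2->1
final: 1 -10.4820 -13.2715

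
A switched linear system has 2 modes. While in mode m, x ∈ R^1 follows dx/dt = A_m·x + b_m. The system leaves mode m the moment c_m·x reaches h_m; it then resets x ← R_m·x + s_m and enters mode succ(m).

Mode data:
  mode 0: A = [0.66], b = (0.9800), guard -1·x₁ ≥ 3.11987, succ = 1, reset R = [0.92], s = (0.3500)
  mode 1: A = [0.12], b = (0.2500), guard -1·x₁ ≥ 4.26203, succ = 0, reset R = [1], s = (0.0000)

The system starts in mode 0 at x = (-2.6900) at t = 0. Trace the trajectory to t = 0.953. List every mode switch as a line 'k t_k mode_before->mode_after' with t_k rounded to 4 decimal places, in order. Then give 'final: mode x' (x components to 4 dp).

Mode 0: guard c·x = 3.1199 hit at Δt = 0.4622 (t = 0.4622), x⁻ = (-3.1199) → reset → x⁺ = (-2.5203), jump to mode 1
Mode 1: flow for 0.4908 to horizon, guard not reached → x = (-2.5468)

1 0.4622 0->1
final: 1 -2.5468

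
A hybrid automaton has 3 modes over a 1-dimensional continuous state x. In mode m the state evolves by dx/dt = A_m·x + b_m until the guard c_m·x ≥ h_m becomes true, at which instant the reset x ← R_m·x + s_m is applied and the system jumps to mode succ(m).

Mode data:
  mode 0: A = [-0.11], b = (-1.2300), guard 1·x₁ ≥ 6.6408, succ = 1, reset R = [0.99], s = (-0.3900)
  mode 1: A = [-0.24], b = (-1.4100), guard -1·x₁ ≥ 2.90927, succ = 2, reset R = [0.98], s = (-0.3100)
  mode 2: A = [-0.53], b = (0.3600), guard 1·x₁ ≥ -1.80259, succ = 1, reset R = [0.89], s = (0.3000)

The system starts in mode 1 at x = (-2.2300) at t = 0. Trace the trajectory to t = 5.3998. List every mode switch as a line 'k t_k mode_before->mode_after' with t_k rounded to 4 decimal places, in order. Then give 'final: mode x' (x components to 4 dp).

Mode 1: guard c·x = 2.9093 hit at Δt = 0.8593 (t = 0.8593), x⁻ = (-2.9093) → reset → x⁺ = (-3.1611), jump to mode 2
Mode 2: guard c·x = -1.8026 hit at Δt = 0.8237 (t = 1.6830), x⁻ = (-1.8026) → reset → x⁺ = (-1.3043), jump to mode 1
Mode 1: guard c·x = 2.9093 hit at Δt = 1.8023 (t = 3.4853), x⁻ = (-2.9093) → reset → x⁺ = (-3.1611), jump to mode 2
Mode 2: guard c·x = -1.8026 hit at Δt = 0.8237 (t = 4.3090), x⁻ = (-1.8026) → reset → x⁺ = (-1.3043), jump to mode 1
Mode 1: flow for 1.0908 to horizon, guard not reached → x = (-2.3571)

1 0.8593 1->2
2 1.6830 2->1
3 3.4853 1->2
4 4.3090 2->1
final: 1 -2.3571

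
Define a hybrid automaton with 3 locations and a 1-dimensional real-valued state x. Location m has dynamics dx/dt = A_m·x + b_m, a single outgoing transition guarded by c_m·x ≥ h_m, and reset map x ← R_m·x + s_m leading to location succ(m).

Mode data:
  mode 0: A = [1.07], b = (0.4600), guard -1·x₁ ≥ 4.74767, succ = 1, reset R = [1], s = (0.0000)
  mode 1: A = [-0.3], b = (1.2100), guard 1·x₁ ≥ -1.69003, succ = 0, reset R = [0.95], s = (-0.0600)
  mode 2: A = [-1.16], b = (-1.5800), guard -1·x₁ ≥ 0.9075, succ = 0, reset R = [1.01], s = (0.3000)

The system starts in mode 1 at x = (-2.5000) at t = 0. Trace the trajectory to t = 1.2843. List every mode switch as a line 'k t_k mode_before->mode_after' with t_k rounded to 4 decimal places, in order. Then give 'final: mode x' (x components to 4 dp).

1 0.4412 1->0
final: 0 -3.4755

Mode 1: guard c·x = -1.6900 hit at Δt = 0.4412 (t = 0.4412), x⁻ = (-1.6900) → reset → x⁺ = (-1.6655), jump to mode 0
Mode 0: flow for 0.8431 to horizon, guard not reached → x = (-3.4755)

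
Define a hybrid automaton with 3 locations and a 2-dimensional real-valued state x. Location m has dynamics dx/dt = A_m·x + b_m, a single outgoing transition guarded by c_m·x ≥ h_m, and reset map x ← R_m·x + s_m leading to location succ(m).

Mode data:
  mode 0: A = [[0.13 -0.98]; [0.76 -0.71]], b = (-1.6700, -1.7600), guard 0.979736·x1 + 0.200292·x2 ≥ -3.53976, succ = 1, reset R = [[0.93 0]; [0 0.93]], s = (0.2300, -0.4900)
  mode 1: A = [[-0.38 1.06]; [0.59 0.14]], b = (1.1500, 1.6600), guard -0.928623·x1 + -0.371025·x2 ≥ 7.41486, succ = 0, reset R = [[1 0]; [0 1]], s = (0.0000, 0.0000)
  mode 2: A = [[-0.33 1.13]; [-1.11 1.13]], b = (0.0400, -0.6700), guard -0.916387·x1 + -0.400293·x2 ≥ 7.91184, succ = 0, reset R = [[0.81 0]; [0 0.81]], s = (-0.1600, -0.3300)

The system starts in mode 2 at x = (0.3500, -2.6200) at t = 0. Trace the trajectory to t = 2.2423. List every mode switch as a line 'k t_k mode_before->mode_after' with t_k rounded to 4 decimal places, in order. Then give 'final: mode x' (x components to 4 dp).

Mode 2: guard c·x = 7.9118 hit at Δt = 1.1835 (t = 1.1835), x⁻ = (-5.4756, -7.2299) → reset → x⁺ = (-4.5952, -6.1863), jump to mode 0
Mode 0: guard c·x = -3.5398 hit at Δt = 0.5597 (t = 1.7432), x⁻ = (-2.3520, -6.1681) → reset → x⁺ = (-1.9574, -6.2263), jump to mode 1
Mode 1: flow for 0.4991 to horizon, guard not reached → x = (-4.2010, -6.7576)

1 1.1835 2->0
2 1.7432 0->1
final: 1 -4.2010 -6.7576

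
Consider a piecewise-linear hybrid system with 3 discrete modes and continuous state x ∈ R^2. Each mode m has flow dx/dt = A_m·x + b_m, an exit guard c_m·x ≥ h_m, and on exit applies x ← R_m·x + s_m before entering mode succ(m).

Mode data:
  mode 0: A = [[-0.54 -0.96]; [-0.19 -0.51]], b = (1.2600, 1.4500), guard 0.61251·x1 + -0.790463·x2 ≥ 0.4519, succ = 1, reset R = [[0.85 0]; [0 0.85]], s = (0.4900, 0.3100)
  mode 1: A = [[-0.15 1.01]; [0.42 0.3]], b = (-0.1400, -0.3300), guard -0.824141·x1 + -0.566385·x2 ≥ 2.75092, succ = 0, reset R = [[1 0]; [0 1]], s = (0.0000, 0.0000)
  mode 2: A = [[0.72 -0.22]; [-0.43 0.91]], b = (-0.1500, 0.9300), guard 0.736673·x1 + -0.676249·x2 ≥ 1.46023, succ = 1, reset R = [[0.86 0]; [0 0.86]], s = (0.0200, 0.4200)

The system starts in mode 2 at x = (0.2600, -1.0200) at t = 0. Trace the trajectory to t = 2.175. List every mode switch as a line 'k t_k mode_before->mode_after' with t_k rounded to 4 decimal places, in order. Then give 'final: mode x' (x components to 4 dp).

Mode 2: guard c·x = 1.4602 hit at Δt = 1.0969 (t = 1.0969), x⁻ = (0.7349, -1.3587) → reset → x⁺ = (0.6520, -0.7485), jump to mode 1
Mode 1: flow for 1.0781 to horizon, guard not reached → x = (-0.6100, -1.4028)

1 1.0969 2->1
final: 1 -0.6100 -1.4028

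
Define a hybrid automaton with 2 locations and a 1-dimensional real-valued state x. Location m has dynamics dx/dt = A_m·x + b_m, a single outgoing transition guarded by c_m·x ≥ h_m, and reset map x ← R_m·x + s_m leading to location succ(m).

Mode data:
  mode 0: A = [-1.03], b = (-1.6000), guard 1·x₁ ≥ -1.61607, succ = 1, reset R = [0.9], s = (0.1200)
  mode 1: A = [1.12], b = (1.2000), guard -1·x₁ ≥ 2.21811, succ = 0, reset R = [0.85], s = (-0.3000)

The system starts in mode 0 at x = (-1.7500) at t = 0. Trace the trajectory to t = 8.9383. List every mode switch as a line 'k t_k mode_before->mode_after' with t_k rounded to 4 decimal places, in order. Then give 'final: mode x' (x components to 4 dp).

1 1.1100 0->1
2 2.4246 1->0
3 4.6682 0->1
4 5.9828 1->0
5 8.2265 0->1
final: 1 -1.6552

Mode 0: guard c·x = -1.6161 hit at Δt = 1.1100 (t = 1.1100), x⁻ = (-1.6161) → reset → x⁺ = (-1.3345), jump to mode 1
Mode 1: guard c·x = 2.2181 hit at Δt = 1.3146 (t = 2.4246), x⁻ = (-2.2181) → reset → x⁺ = (-2.1854), jump to mode 0
Mode 0: guard c·x = -1.6161 hit at Δt = 2.2437 (t = 4.6682), x⁻ = (-1.6161) → reset → x⁺ = (-1.3345), jump to mode 1
Mode 1: guard c·x = 2.2181 hit at Δt = 1.3146 (t = 5.9828), x⁻ = (-2.2181) → reset → x⁺ = (-2.1854), jump to mode 0
Mode 0: guard c·x = -1.6161 hit at Δt = 2.2437 (t = 8.2265), x⁻ = (-1.6161) → reset → x⁺ = (-1.3345), jump to mode 1
Mode 1: flow for 0.7118 to horizon, guard not reached → x = (-1.6552)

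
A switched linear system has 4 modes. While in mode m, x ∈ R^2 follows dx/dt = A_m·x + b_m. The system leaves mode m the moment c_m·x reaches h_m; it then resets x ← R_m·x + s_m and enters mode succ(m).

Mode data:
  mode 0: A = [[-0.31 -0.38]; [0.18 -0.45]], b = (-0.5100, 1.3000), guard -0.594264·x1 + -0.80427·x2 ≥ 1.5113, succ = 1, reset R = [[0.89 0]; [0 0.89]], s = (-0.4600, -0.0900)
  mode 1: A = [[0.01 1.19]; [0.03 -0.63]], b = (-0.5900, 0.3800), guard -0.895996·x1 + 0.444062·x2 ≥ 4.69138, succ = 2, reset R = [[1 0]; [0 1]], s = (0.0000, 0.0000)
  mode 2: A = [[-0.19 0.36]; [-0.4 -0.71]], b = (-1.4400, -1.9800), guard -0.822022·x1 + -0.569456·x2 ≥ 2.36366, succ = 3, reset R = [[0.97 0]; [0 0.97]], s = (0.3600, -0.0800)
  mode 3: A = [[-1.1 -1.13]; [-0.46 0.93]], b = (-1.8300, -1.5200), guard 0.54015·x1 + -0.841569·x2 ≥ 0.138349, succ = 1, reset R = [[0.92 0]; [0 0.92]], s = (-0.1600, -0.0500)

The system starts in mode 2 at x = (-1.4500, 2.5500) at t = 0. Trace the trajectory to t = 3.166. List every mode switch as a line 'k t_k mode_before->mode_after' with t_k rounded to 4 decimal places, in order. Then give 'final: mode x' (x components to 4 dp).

1 1.5968 2->3
2 2.2359 3->1
final: 1 -2.9773 -0.4097

Mode 2: guard c·x = 2.3637 hit at Δt = 1.5968 (t = 1.5968), x⁻ = (-2.6867, -0.2725) → reset → x⁺ = (-2.2461, -0.3443), jump to mode 3
Mode 3: guard c·x = 0.1383 hit at Δt = 0.6391 (t = 2.2359), x⁻ = (-1.5644, -1.1685) → reset → x⁺ = (-1.5992, -1.1250), jump to mode 1
Mode 1: flow for 0.9301 to horizon, guard not reached → x = (-2.9773, -0.4097)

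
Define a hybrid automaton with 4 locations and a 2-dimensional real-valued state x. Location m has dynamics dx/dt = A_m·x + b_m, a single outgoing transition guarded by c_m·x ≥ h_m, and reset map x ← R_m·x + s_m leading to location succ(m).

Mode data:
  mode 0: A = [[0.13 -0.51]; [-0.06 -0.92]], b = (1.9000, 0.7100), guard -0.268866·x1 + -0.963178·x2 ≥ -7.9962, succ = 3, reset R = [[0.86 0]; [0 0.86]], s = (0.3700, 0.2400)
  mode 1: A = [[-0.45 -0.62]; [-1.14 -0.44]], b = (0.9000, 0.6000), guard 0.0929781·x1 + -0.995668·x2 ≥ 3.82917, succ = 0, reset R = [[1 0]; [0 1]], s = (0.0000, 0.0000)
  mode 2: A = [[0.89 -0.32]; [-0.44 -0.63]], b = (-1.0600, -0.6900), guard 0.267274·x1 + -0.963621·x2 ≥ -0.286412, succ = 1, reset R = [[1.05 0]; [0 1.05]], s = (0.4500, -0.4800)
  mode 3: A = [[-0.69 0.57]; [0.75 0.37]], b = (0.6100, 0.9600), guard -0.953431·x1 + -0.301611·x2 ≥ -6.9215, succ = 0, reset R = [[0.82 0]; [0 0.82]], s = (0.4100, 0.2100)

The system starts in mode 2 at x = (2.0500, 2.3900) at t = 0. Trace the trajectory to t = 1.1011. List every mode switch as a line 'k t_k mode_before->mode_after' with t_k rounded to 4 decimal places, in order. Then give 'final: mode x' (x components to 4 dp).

Mode 2: guard c·x = -0.2864 hit at Δt = 0.5617 (t = 0.5617), x⁻ = (2.2171, 0.9122) → reset → x⁺ = (2.7780, 0.4778), jump to mode 1
Mode 1: flow for 0.5394 to horizon, guard not reached → x = (2.6757, -0.8061)

1 0.5617 2->1
final: 1 2.6757 -0.8061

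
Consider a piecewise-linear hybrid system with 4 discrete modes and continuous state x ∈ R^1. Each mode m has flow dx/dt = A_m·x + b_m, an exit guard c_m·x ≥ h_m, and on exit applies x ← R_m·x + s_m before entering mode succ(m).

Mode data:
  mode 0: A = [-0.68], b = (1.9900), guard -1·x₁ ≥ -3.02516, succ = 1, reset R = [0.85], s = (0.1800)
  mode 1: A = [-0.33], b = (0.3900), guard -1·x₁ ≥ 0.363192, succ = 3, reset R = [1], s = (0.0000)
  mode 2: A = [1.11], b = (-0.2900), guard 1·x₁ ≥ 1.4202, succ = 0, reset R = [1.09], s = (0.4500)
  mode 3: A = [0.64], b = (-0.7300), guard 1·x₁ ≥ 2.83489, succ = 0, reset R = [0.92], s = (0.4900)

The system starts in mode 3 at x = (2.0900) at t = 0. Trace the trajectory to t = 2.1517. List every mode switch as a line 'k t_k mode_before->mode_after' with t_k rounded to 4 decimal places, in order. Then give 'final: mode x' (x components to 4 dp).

Mode 3: guard c·x = 2.8349 hit at Δt = 0.9050 (t = 0.9050), x⁻ = (2.8349) → reset → x⁺ = (3.0981), jump to mode 0
Mode 0: guard c·x = -3.0252 hit at Δt = 0.8138 (t = 1.7188), x⁻ = (3.0252) → reset → x⁺ = (2.7514), jump to mode 1
Mode 1: flow for 0.4329 to horizon, guard not reached → x = (2.5424)

1 0.9050 3->0
2 1.7188 0->1
final: 1 2.5424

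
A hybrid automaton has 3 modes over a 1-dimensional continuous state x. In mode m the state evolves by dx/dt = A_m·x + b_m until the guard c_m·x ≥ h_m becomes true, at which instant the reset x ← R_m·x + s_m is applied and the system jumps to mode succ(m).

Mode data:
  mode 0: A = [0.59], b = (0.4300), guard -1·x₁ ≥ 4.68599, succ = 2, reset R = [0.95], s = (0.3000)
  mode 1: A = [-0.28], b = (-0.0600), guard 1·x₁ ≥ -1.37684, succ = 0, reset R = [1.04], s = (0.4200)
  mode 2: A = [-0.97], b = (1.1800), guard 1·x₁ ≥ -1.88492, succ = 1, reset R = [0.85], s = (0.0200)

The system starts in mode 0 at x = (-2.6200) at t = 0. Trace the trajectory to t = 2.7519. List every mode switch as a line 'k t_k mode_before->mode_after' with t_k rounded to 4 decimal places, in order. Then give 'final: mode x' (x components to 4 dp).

1 1.2514 0->2
2 1.8170 2->1
3 2.3979 1->0
final: 0 -1.0777

Mode 0: guard c·x = 4.6860 hit at Δt = 1.2514 (t = 1.2514), x⁻ = (-4.6860) → reset → x⁺ = (-4.1517), jump to mode 2
Mode 2: guard c·x = -1.8849 hit at Δt = 0.5656 (t = 1.8170), x⁻ = (-1.8849) → reset → x⁺ = (-1.5822), jump to mode 1
Mode 1: guard c·x = -1.3768 hit at Δt = 0.5809 (t = 2.3979), x⁻ = (-1.3768) → reset → x⁺ = (-1.0119), jump to mode 0
Mode 0: flow for 0.3540 to horizon, guard not reached → x = (-1.0777)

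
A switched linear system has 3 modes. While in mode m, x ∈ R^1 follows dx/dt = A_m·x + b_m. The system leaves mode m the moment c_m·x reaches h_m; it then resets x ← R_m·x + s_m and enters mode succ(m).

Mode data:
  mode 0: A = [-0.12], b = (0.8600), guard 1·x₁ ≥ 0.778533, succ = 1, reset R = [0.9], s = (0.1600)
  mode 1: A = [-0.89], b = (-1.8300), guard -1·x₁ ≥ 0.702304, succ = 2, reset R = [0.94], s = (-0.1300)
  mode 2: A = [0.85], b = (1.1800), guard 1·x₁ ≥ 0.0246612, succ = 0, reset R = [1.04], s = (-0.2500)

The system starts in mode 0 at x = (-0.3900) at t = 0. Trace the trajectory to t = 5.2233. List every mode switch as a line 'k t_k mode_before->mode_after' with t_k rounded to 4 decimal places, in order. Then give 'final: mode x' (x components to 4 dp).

Mode 0: guard c·x = 0.7785 hit at Δt = 1.3999 (t = 1.3999), x⁻ = (0.7785) → reset → x⁺ = (0.8607), jump to mode 1
Mode 1: guard c·x = 0.7023 hit at Δt = 0.8624 (t = 2.2623), x⁻ = (-0.7023) → reset → x⁺ = (-0.7902), jump to mode 2
Mode 2: guard c·x = 0.0247 hit at Δt = 1.0114 (t = 3.2737), x⁻ = (0.0247) → reset → x⁺ = (-0.2244), jump to mode 0
Mode 0: guard c·x = 0.7785 hit at Δt = 1.2152 (t = 4.4889), x⁻ = (0.7785) → reset → x⁺ = (0.8607), jump to mode 1
Mode 1: flow for 0.7344 to horizon, guard not reached → x = (-0.5389)

1 1.3999 0->1
2 2.2623 1->2
3 3.2737 2->0
4 4.4889 0->1
final: 1 -0.5389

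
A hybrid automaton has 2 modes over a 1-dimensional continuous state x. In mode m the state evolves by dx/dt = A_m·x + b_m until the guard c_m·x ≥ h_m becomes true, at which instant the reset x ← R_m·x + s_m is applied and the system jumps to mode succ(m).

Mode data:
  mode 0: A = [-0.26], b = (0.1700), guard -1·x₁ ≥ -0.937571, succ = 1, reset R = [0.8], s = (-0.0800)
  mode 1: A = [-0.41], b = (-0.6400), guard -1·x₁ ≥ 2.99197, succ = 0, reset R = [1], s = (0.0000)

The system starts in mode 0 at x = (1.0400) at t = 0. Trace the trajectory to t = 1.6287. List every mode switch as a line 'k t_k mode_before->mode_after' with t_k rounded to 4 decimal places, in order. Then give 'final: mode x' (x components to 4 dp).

1 1.1855 0->1
final: 1 0.2994

Mode 0: guard c·x = -0.9376 hit at Δt = 1.1855 (t = 1.1855), x⁻ = (0.9376) → reset → x⁺ = (0.6701), jump to mode 1
Mode 1: flow for 0.4432 to horizon, guard not reached → x = (0.2994)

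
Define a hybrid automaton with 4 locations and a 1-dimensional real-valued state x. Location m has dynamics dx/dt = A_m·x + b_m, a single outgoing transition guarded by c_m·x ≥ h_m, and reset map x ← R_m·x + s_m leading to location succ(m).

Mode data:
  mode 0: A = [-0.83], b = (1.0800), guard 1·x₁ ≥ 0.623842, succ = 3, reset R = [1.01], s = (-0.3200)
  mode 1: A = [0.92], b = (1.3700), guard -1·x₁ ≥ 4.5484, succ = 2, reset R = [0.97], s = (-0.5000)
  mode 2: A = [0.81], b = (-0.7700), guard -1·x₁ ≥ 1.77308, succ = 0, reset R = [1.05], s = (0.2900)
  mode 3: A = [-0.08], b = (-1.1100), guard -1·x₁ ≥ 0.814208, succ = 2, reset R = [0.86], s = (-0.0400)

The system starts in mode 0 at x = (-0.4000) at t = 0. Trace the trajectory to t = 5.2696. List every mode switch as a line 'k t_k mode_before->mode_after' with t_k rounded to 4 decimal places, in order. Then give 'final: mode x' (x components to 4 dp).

1 1.1095 0->3
2 2.1417 3->2
3 2.7303 2->0
4 4.4711 0->3
final: 3 -0.5677

Mode 0: guard c·x = 0.6238 hit at Δt = 1.1095 (t = 1.1095), x⁻ = (0.6238) → reset → x⁺ = (0.3101), jump to mode 3
Mode 3: guard c·x = 0.8142 hit at Δt = 1.0322 (t = 2.1417), x⁻ = (-0.8142) → reset → x⁺ = (-0.7402), jump to mode 2
Mode 2: guard c·x = 1.7731 hit at Δt = 0.5886 (t = 2.7303), x⁻ = (-1.7731) → reset → x⁺ = (-1.5717), jump to mode 0
Mode 0: guard c·x = 0.6238 hit at Δt = 1.7408 (t = 4.4711), x⁻ = (0.6238) → reset → x⁺ = (0.3101), jump to mode 3
Mode 3: flow for 0.7985 to horizon, guard not reached → x = (-0.5677)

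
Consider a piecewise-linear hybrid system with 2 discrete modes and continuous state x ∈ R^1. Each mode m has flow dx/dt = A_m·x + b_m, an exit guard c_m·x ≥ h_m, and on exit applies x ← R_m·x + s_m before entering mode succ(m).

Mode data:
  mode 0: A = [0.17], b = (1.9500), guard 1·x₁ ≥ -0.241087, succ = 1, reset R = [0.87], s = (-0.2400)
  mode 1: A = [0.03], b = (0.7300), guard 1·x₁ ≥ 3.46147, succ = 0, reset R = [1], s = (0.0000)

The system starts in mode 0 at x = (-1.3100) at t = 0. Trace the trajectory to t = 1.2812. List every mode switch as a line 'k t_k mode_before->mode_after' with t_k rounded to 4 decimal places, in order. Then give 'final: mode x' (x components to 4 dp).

1 0.5884 0->1
final: 1 0.0518

Mode 0: guard c·x = -0.2411 hit at Δt = 0.5884 (t = 0.5884), x⁻ = (-0.2411) → reset → x⁺ = (-0.4497), jump to mode 1
Mode 1: flow for 0.6928 to horizon, guard not reached → x = (0.0518)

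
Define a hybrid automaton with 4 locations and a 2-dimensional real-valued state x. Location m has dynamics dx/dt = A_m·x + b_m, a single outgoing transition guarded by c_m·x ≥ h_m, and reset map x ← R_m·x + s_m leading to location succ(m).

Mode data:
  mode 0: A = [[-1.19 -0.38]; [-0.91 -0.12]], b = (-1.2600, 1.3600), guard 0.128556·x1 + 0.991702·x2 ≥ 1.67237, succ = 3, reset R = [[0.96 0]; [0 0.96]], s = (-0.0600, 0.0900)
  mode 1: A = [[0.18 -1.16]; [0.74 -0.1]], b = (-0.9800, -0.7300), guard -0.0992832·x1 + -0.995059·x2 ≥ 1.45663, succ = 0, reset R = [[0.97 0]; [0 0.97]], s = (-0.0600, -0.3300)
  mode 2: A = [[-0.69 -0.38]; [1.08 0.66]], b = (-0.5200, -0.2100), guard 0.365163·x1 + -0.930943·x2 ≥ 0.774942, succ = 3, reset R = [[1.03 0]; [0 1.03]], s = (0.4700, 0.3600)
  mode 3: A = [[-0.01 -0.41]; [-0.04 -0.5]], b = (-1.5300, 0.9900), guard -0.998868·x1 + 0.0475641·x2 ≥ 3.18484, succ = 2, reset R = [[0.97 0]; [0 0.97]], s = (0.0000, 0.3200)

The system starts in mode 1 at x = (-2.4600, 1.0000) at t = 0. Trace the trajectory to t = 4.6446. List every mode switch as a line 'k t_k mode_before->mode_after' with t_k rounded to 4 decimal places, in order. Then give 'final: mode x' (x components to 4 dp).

Mode 1: guard c·x = 1.4566 hit at Δt = 0.6961 (t = 0.6961), x⁻ = (-3.5142, -1.1132) → reset → x⁺ = (-3.4687, -1.4098), jump to mode 0
Mode 0: guard c·x = 1.6724 hit at Δt = 0.9339 (t = 1.6300), x⁻ = (-2.0013, 1.9458) → reset → x⁺ = (-1.9812, 1.9580), jump to mode 3
Mode 3: guard c·x = 3.1848 hit at Δt = 0.4798 (t = 2.1098), x⁻ = (-3.0929, 2.0063) → reset → x⁺ = (-3.0001, 2.2661), jump to mode 2
Mode 2: guard c·x = 0.7749 hit at Δt = 1.5466 (t = 3.6564), x⁻ = (-1.5979, -1.4592) → reset → x⁺ = (-1.1759, -1.1430), jump to mode 3
Mode 3: flow for 0.9882 to horizon, guard not reached → x = (-2.4848, 0.1321)

1 0.6961 1->0
2 1.6300 0->3
3 2.1098 3->2
4 3.6564 2->3
final: 3 -2.4848 0.1321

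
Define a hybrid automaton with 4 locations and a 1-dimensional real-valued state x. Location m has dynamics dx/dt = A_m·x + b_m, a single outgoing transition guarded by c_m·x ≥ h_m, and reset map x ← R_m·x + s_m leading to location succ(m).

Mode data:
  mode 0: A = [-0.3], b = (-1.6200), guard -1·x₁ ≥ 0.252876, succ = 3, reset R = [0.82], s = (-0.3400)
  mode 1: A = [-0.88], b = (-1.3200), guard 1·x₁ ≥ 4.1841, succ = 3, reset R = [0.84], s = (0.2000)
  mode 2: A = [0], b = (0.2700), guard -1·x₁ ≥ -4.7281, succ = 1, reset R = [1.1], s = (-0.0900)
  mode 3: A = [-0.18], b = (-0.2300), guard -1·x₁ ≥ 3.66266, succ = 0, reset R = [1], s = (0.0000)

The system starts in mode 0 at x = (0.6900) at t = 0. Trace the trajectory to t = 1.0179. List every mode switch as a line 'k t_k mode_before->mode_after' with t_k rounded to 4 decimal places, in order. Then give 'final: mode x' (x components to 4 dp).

Mode 0: guard c·x = 0.2529 hit at Δt = 0.5607 (t = 0.5607), x⁻ = (-0.2529) → reset → x⁺ = (-0.5474), jump to mode 3
Mode 3: flow for 0.4572 to horizon, guard not reached → x = (-0.6051)

1 0.5607 0->3
final: 3 -0.6051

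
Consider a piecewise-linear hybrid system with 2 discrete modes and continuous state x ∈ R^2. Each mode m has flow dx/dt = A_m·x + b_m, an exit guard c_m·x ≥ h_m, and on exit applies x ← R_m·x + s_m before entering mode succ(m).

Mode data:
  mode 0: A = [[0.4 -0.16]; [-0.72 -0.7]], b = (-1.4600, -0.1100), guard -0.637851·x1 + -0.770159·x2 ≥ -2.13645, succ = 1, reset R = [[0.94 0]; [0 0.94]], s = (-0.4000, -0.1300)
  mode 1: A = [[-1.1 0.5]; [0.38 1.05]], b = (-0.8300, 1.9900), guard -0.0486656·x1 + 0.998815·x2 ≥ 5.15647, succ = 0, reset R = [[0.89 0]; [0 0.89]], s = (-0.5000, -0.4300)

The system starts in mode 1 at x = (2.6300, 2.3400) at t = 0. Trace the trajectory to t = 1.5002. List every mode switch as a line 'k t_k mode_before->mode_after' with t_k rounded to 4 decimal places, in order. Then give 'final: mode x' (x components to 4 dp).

1 0.4343 1->0
2 1.0154 0->1
final: 1 0.3049 4.9826

Mode 1: guard c·x = 5.1565 hit at Δt = 0.4343 (t = 0.4343), x⁻ = (2.0029, 5.2602) → reset → x⁺ = (1.2826, 4.2516), jump to mode 0
Mode 0: guard c·x = -2.1364 hit at Δt = 0.5811 (t = 1.0154), x⁻ = (0.3153, 2.5129) → reset → x⁺ = (-0.1036, 2.2322), jump to mode 1
Mode 1: flow for 0.4848 to horizon, guard not reached → x = (0.3049, 4.9826)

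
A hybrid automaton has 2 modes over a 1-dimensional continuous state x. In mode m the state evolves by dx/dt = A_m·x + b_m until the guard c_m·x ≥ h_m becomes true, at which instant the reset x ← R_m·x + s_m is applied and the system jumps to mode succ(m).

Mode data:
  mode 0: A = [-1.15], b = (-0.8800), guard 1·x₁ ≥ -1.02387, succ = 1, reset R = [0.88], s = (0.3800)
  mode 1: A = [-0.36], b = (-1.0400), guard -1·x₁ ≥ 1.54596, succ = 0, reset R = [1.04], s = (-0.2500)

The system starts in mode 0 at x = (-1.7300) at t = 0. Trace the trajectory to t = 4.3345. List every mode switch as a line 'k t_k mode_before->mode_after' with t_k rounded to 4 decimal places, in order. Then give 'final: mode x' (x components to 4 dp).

Mode 0: guard c·x = -1.0239 hit at Δt = 1.1447 (t = 1.1447), x⁻ = (-1.0239) → reset → x⁺ = (-0.5210), jump to mode 1
Mode 1: guard c·x = 1.5460 hit at Δt = 1.5754 (t = 2.7201), x⁻ = (-1.5460) → reset → x⁺ = (-1.8578), jump to mode 0
Mode 0: guard c·x = -1.0239 hit at Δt = 1.2529 (t = 3.9730), x⁻ = (-1.0239) → reset → x⁺ = (-0.5210), jump to mode 1
Mode 1: flow for 0.3615 to horizon, guard not reached → x = (-0.8100)

1 1.1447 0->1
2 2.7201 1->0
3 3.9730 0->1
final: 1 -0.8100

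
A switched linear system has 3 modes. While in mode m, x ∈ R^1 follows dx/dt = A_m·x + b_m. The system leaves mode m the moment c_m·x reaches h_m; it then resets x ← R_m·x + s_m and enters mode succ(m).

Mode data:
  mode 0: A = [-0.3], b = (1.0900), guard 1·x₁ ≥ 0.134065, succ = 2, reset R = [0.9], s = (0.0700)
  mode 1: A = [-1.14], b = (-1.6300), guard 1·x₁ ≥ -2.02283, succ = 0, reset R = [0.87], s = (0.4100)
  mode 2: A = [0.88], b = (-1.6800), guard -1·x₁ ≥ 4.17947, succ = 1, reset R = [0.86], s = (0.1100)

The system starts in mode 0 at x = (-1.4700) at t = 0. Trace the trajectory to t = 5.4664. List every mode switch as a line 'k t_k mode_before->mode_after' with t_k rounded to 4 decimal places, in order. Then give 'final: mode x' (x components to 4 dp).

1 1.2578 0->2
2 2.6953 2->1
3 3.7853 1->0
4 4.9637 0->2
final: 2 -0.7655

Mode 0: guard c·x = 0.1341 hit at Δt = 1.2578 (t = 1.2578), x⁻ = (0.1341) → reset → x⁺ = (0.1907), jump to mode 2
Mode 2: guard c·x = 4.1795 hit at Δt = 1.4375 (t = 2.6953), x⁻ = (-4.1795) → reset → x⁺ = (-3.4843), jump to mode 1
Mode 1: guard c·x = -2.0228 hit at Δt = 1.0900 (t = 3.7853), x⁻ = (-2.0228) → reset → x⁺ = (-1.3499), jump to mode 0
Mode 0: guard c·x = 0.1341 hit at Δt = 1.1784 (t = 4.9637), x⁻ = (0.1341) → reset → x⁺ = (0.1907), jump to mode 2
Mode 2: flow for 0.5027 to horizon, guard not reached → x = (-0.7655)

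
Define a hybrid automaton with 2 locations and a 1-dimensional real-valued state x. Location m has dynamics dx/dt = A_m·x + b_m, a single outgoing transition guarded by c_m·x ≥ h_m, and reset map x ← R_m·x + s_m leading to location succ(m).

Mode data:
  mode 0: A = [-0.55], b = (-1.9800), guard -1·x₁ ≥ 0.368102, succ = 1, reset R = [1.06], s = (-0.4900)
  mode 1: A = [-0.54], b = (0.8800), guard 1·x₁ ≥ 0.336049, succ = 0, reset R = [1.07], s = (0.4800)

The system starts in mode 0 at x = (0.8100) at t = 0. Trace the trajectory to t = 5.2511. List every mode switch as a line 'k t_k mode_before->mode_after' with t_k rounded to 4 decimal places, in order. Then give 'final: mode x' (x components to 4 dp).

1 0.5651 0->1
2 1.7925 1->0
3 2.3698 0->1
4 3.5972 1->0
5 4.1744 0->1
final: 1 0.2264

Mode 0: guard c·x = 0.3681 hit at Δt = 0.5651 (t = 0.5651), x⁻ = (-0.3681) → reset → x⁺ = (-0.8802), jump to mode 1
Mode 1: guard c·x = 0.3360 hit at Δt = 1.2274 (t = 1.7925), x⁻ = (0.3360) → reset → x⁺ = (0.8396), jump to mode 0
Mode 0: guard c·x = 0.3681 hit at Δt = 0.5773 (t = 2.3698), x⁻ = (-0.3681) → reset → x⁺ = (-0.8802), jump to mode 1
Mode 1: guard c·x = 0.3360 hit at Δt = 1.2274 (t = 3.5972), x⁻ = (0.3360) → reset → x⁺ = (0.8396), jump to mode 0
Mode 0: guard c·x = 0.3681 hit at Δt = 0.5773 (t = 4.1744), x⁻ = (-0.3681) → reset → x⁺ = (-0.8802), jump to mode 1
Mode 1: flow for 1.0767 to horizon, guard not reached → x = (0.2264)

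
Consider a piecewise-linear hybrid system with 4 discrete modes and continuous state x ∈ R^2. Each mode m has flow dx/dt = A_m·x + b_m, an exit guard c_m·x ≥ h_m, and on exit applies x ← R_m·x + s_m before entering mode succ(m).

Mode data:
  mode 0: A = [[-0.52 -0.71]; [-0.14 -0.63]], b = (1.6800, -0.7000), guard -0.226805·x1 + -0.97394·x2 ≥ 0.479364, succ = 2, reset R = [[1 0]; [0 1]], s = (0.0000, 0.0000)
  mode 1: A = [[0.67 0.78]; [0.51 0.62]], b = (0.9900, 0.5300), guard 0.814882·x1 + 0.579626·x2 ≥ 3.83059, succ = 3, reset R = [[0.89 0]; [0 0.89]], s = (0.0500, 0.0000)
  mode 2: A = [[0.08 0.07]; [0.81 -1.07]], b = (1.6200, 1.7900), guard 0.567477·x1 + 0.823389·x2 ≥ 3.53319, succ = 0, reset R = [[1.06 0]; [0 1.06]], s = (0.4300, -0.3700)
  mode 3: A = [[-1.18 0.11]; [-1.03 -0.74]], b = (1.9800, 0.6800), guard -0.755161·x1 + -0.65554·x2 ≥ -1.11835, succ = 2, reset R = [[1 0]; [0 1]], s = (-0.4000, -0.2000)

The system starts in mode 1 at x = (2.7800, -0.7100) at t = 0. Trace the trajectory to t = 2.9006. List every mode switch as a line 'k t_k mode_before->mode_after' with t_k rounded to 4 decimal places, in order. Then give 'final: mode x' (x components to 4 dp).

1 0.5127 1->3
2 1.2714 3->2
3 2.0968 2->0
final: 0 3.6737 0.0931

Mode 1: guard c·x = 3.8306 hit at Δt = 0.5127 (t = 0.5127), x⁻ = (4.4080, 0.4117) → reset → x⁺ = (3.9731, 0.3664), jump to mode 3
Mode 3: guard c·x = -1.1183 hit at Δt = 0.7587 (t = 1.2714), x⁻ = (2.5754, -1.2608) → reset → x⁺ = (2.1754, -1.4608), jump to mode 2
Mode 2: guard c·x = 3.5332 hit at Δt = 0.8254 (t = 2.0968), x⁻ = (3.7218, 1.7260) → reset → x⁺ = (4.3751, 1.4595), jump to mode 0
Mode 0: flow for 0.8038 to horizon, guard not reached → x = (3.6737, 0.0931)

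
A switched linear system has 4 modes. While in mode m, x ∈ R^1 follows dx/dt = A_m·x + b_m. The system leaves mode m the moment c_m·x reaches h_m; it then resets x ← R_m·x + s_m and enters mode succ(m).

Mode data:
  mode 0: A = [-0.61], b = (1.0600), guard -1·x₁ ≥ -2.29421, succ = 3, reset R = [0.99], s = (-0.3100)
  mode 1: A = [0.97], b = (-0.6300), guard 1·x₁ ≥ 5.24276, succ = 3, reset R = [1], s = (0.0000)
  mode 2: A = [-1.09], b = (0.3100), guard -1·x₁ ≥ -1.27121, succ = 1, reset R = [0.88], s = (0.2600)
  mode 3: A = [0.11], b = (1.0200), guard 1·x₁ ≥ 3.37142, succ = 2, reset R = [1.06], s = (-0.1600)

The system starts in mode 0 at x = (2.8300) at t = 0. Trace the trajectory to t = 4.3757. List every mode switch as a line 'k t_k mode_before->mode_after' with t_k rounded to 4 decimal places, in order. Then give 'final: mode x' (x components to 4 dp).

Mode 0: guard c·x = -2.2942 hit at Δt = 1.1055 (t = 1.1055), x⁻ = (2.2942) → reset → x⁺ = (1.9613), jump to mode 3
Mode 3: guard c·x = 3.3714 hit at Δt = 1.0750 (t = 2.1805), x⁻ = (3.3714) → reset → x⁺ = (3.4137), jump to mode 2
Mode 2: guard c·x = -1.2712 hit at Δt = 1.0588 (t = 3.2393), x⁻ = (1.2712) → reset → x⁺ = (1.3787), jump to mode 1
Mode 1: flow for 1.1364 to horizon, guard not reached → x = (2.8451)

1 1.1055 0->3
2 2.1805 3->2
3 3.2393 2->1
final: 1 2.8451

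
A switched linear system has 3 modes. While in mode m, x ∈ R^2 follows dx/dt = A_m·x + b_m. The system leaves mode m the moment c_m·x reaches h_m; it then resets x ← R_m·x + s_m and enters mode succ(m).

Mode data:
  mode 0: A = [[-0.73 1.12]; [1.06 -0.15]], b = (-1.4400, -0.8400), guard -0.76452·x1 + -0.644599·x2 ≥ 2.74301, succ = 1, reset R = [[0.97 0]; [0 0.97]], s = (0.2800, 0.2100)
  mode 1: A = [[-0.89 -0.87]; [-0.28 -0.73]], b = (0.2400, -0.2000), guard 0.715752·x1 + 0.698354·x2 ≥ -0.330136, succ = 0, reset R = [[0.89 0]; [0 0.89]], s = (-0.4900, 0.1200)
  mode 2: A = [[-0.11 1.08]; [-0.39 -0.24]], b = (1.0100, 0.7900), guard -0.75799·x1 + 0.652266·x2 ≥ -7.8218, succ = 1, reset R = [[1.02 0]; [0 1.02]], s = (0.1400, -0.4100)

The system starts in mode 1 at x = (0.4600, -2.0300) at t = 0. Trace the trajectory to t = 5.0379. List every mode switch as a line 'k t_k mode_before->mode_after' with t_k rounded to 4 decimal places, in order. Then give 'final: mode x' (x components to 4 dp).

1 0.5545 1->0
2 1.3234 0->1
3 2.4862 1->0
4 3.2945 0->1
5 4.4874 1->0
final: 0 -1.2713 -1.4459

Mode 1: guard c·x = -0.3301 hit at Δt = 0.5545 (t = 0.5545), x⁻ = (1.0510, -1.5499) → reset → x⁺ = (0.4454, -1.2594), jump to mode 0
Mode 0: guard c·x = 2.7430 hit at Δt = 0.7689 (t = 1.3234), x⁻ = (-1.6920, -2.2486) → reset → x⁺ = (-1.3612, -1.9712), jump to mode 1
Mode 1: guard c·x = -0.3301 hit at Δt = 1.1628 (t = 2.4862), x⁻ = (0.4988, -0.9839) → reset → x⁺ = (-0.0461, -0.7557), jump to mode 0
Mode 0: guard c·x = 2.7430 hit at Δt = 0.8083 (t = 3.2945), x⁻ = (-1.8392, -2.0740) → reset → x⁺ = (-1.5040, -1.8018), jump to mode 1
Mode 1: guard c·x = -0.3301 hit at Δt = 1.1929 (t = 4.4874), x⁻ = (0.3883, -0.8707) → reset → x⁺ = (-0.1444, -0.6549), jump to mode 0
Mode 0: flow for 0.5505 to horizon, guard not reached → x = (-1.2713, -1.4459)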